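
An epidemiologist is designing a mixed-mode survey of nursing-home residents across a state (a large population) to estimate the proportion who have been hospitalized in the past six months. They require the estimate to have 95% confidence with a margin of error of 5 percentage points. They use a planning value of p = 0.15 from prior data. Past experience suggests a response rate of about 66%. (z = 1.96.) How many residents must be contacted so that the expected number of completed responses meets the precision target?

297

Completed interviews needed: n₀ = 1.96² × 0.1275 / 0.050² ≈ 195.92 → 196.
At a 66% response rate, contacts needed = 196 / 0.66 ≈ 296.97 → 297.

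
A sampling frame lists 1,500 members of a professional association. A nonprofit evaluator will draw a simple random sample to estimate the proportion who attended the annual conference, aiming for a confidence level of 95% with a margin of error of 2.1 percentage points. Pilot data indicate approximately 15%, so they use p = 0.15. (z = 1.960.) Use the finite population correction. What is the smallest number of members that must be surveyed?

639

Unadjusted: n₀ = 1.960² × 0.15 × 0.85 / 0.021² ≈ 1110.67, so n₀ = 1111.
Finite population correction with N = 1,500: n = n₀ / (1 + (n₀−1)/N) = 1111 / (1 + 1110/1500) = 1111 / 1.7400 ≈ 638.51.
Rounding up, n = 639.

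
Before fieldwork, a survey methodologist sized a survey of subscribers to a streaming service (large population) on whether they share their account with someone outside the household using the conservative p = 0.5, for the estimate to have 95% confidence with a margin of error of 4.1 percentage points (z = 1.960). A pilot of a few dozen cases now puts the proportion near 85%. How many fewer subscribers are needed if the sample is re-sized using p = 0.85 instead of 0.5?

280

Conservative (p = 0.5): n = 1.960² × 0.25 / 0.041² ≈ 571.33 → 572.
Using p = 0.85: p(1−p) = 0.1275, so n = 1.960² × 0.1275 / 0.041² ≈ 291.38 → 292.
Reduction: 572 − 292 = 280.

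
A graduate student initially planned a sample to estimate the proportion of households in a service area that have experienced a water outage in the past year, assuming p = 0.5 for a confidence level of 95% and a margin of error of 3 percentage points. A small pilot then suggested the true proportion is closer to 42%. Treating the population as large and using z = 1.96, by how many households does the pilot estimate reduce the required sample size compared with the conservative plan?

28

Conservative (p = 0.5): n = 1.96² × 0.25 / 0.030² ≈ 1067.11 → 1068.
Using p = 0.42: p(1−p) = 0.2436, so n = 1.96² × 0.2436 / 0.030² ≈ 1039.79 → 1040.
Reduction: 1068 − 1040 = 28.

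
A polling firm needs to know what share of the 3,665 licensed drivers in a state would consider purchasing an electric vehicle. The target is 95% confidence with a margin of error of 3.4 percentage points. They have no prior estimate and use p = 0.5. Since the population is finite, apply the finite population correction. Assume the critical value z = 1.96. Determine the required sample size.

678

Unadjusted: n₀ = 1.96² × 0.50 × 0.50 / 0.034² ≈ 830.80, so n₀ = 831.
Finite population correction with N = 3,665: n = n₀ / (1 + (n₀−1)/N) = 831 / (1 + 830/3665) = 831 / 1.2265 ≈ 677.56.
Rounding up, n = 678.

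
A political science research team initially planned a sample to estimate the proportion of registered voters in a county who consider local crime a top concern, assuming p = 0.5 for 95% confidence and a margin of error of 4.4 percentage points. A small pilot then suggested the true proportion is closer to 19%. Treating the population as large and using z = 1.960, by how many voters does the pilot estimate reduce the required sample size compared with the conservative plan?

Conservative (p = 0.5): n = 1.960² × 0.25 / 0.044² ≈ 496.07 → 497.
Using p = 0.19: p(1−p) = 0.1539, so n = 1.960² × 0.1539 / 0.044² ≈ 305.38 → 306.
Reduction: 497 − 306 = 191.

191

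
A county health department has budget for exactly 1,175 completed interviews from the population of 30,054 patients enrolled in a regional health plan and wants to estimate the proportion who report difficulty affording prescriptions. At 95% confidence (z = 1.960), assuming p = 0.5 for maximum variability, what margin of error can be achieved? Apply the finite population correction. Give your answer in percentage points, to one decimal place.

2.8

Finite-population factor: (N−n)/(N−1) = (30054−1175)/(30054−1) = 0.9609.
SE(p̂) = √[p(1−p)/n · (N−n)/(N−1)] = √[0.2500/1175 × 0.9609] = 0.01430.
E = z × SE = 1.960 × 0.01430 = 0.02803 ≈ 2.8 percentage points.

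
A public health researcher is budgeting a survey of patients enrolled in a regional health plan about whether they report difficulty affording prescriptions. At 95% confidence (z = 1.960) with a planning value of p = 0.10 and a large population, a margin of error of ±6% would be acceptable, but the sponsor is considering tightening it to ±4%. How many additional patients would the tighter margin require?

At ±6%: n = 1.960² × 0.0900 / 0.060² ≈ 96.04 → 97.
At ±4%: n = 1.960² × 0.0900 / 0.040² ≈ 216.09 → 217.
Additional respondents: 217 − 97 = 120.

120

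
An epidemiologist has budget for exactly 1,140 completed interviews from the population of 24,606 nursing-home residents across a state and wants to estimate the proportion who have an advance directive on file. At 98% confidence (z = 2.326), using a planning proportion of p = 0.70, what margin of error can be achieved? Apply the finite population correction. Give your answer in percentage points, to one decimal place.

Finite-population factor: (N−n)/(N−1) = (24606−1140)/(24606−1) = 0.9537.
SE(p̂) = √[p(1−p)/n · (N−n)/(N−1)] = √[0.2100/1140 × 0.9537] = 0.01325.
E = z × SE = 2.326 × 0.01325 = 0.03083 ≈ 3.1 percentage points.

3.1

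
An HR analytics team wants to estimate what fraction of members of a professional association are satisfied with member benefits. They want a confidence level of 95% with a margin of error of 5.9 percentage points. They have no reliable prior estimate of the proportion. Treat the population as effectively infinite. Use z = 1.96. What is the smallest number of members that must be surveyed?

With no prior estimate, use p = 0.5, giving p(1−p) = 0.25.
n = z²·p(1−p)/E² = 1.96² × 0.2500 / 0.059² = 3.8416 × 0.2500 / 0.003481 ≈ 275.90.
Rounding up gives n = 276.

276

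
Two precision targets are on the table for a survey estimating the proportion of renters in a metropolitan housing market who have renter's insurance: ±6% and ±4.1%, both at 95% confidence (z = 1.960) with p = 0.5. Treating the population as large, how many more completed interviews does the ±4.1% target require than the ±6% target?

305

At ±6%: n = 1.960² × 0.2500 / 0.060² ≈ 266.78 → 267.
At ±4.1%: n = 1.960² × 0.2500 / 0.041² ≈ 571.33 → 572.
Additional respondents: 572 − 267 = 305.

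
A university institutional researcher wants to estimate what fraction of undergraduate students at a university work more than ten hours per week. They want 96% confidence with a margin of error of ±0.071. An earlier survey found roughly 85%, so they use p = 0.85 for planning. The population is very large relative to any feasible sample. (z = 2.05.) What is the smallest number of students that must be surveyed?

With p = 0.85, p(1−p) = 0.1275.
n = z²·p(1−p)/E² = 2.05² × 0.1275 / 0.071² = 4.2025 × 0.1275 / 0.005041 ≈ 106.29.
Rounding up gives n = 107.

107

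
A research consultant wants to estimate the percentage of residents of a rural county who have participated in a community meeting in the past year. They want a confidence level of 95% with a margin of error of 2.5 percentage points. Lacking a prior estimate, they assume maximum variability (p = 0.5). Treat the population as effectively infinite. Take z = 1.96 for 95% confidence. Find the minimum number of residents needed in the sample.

With p = 0.5, p(1−p) = 0.25.
n = z²·p(1−p)/E² = 1.96² × 0.2500 / 0.025² = 3.8416 × 0.2500 / 0.000625 ≈ 1536.64.
Rounding up gives n = 1537.

1537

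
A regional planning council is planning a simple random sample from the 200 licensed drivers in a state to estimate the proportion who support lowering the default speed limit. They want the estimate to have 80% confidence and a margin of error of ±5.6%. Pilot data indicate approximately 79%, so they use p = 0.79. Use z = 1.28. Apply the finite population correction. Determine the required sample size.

Unadjusted: n₀ = 1.28² × 0.79 × 0.21 / 0.056² ≈ 86.67, so n₀ = 87.
Finite population correction with N = 200: n = n₀ / (1 + (n₀−1)/N) = 87 / (1 + 86/200) = 87 / 1.4300 ≈ 60.84.
Rounding up, n = 61.

61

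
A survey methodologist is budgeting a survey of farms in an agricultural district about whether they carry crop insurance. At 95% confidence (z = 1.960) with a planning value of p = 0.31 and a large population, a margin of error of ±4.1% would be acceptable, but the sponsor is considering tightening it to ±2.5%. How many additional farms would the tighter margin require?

826

At ±4.1%: n = 1.960² × 0.2139 / 0.041² ≈ 488.83 → 489.
At ±2.5%: n = 1.960² × 0.2139 / 0.025² ≈ 1314.75 → 1315.
Additional respondents: 1315 − 489 = 826.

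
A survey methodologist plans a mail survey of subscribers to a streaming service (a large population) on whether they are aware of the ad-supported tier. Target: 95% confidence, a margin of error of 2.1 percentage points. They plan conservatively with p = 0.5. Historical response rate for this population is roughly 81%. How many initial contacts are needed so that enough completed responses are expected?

2689

For 95% confidence, z = 1.960.
Completed interviews needed: n₀ = 1.960² × 0.2500 / 0.021² ≈ 2177.78 → 2178.
At an 81% response rate, contacts needed = 2178 / 0.81 ≈ 2688.89 → 2689.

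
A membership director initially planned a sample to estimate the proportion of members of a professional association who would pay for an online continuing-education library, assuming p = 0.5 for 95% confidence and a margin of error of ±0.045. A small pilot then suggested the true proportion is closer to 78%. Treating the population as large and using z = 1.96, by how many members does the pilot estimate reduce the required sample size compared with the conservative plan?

Conservative (p = 0.5): n = 1.96² × 0.25 / 0.045² ≈ 474.27 → 475.
Using p = 0.78: p(1−p) = 0.1716, so n = 1.96² × 0.1716 / 0.045² ≈ 325.54 → 326.
Reduction: 475 − 326 = 149.

149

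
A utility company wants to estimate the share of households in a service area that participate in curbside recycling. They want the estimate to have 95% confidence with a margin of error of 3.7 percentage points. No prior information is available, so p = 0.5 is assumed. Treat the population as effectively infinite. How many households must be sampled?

For 95% confidence, z = 1.960.
With p = 0.5, p(1−p) = 0.25.
n = z²·p(1−p)/E² = 1.960² × 0.2500 / 0.037² = 3.8416 × 0.2500 / 0.001369 ≈ 701.53.
Rounding up gives n = 702.

702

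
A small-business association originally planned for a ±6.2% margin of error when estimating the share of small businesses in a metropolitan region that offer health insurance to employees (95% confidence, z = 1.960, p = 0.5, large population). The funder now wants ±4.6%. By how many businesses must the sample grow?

At ±6.2%: n = 1.960² × 0.2500 / 0.062² ≈ 249.84 → 250.
At ±4.6%: n = 1.960² × 0.2500 / 0.046² ≈ 453.88 → 454.
Additional respondents: 454 − 250 = 204.

204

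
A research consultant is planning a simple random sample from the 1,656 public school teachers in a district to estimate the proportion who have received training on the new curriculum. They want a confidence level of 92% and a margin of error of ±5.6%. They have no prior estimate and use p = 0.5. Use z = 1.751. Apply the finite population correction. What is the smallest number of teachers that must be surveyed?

214

Unadjusted: n₀ = 1.751² × 0.50 × 0.50 / 0.056² ≈ 244.42, so n₀ = 245.
Finite population correction with N = 1,656: n = n₀ / (1 + (n₀−1)/N) = 245 / (1 + 244/1656) = 245 / 1.1473 ≈ 213.54.
Rounding up, n = 214.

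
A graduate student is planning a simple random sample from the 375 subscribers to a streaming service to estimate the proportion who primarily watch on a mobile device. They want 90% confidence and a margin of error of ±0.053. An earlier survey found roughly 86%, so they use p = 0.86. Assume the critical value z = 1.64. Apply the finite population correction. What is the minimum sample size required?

89

Unadjusted: n₀ = 1.64² × 0.86 × 0.14 / 0.053² ≈ 115.28, so n₀ = 116.
Finite population correction with N = 375: n = n₀ / (1 + (n₀−1)/N) = 116 / (1 + 115/375) = 116 / 1.3067 ≈ 88.78.
Rounding up, n = 89.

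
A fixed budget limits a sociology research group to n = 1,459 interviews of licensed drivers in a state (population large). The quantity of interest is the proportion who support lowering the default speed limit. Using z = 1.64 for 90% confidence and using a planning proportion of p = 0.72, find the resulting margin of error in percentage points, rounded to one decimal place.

1.9

SE(p̂) = √[p(1−p)/n] = √[0.2016/1459] = 0.01175.
E = z × SE = 1.64 × 0.01175 = 0.01928, or 1.9 percentage points.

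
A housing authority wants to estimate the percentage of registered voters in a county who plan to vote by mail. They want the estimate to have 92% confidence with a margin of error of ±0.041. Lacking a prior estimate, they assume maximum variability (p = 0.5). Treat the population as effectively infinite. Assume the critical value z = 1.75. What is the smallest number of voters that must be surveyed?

With p = 0.5, p(1−p) = 0.25.
n = z²·p(1−p)/E² = 1.75² × 0.2500 / 0.041² = 3.0625 × 0.2500 / 0.001681 ≈ 455.46.
Rounding up gives n = 456.

456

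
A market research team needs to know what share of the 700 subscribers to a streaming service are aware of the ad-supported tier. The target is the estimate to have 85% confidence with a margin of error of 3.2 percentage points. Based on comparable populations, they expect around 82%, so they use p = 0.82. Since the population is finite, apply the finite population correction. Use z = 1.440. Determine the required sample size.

Unadjusted: n₀ = 1.440² × 0.82 × 0.18 / 0.032² ≈ 298.89, so n₀ = 299.
Finite population correction with N = 700: n = n₀ / (1 + (n₀−1)/N) = 299 / (1 + 298/700) = 299 / 1.4257 ≈ 209.72.
Rounding up, n = 210.

210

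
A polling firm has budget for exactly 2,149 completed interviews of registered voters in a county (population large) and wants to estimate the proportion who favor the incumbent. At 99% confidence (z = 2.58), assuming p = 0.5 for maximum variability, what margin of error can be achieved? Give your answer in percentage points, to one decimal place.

2.8

SE(p̂) = √[p(1−p)/n] = √[0.2500/2149] = 0.01079.
E = z × SE = 2.58 × 0.01079 = 0.02783, or 2.8 percentage points.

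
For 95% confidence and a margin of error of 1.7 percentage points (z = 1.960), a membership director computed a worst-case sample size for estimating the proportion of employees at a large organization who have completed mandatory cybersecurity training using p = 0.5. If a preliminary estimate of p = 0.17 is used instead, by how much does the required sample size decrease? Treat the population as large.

Conservative (p = 0.5): n = 1.960² × 0.25 / 0.017² ≈ 3323.18 → 3324.
Using p = 0.17: p(1−p) = 0.1411, so n = 1.960² × 0.1411 / 0.017² ≈ 1875.60 → 1876.
Reduction: 3324 − 1876 = 1448.

1448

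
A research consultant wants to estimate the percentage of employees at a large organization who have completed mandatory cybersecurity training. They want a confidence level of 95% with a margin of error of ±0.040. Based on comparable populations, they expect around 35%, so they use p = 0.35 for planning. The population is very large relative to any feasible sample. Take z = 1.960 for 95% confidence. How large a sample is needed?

With p = 0.35, p(1−p) = 0.2275.
n = z²·p(1−p)/E² = 1.960² × 0.2275 / 0.040² = 3.8416 × 0.2275 / 0.001600 ≈ 546.23.
Rounding up gives n = 547.

547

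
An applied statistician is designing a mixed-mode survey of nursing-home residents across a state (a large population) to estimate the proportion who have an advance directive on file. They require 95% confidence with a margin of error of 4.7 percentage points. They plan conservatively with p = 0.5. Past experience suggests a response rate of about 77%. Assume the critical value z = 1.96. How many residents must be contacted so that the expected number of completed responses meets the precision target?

565

Completed interviews needed: n₀ = 1.96² × 0.2500 / 0.047² ≈ 434.77 → 435.
At a 77% response rate, contacts needed = 435 / 0.77 ≈ 564.94 → 565.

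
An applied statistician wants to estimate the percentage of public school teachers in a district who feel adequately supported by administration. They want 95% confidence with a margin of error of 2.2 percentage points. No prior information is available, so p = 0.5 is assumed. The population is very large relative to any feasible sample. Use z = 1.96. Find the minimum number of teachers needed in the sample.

1985

With p = 0.5, p(1−p) = 0.25.
n = z²·p(1−p)/E² = 1.96² × 0.2500 / 0.022² = 3.8416 × 0.2500 / 0.000484 ≈ 1984.30.
Rounding up gives n = 1985.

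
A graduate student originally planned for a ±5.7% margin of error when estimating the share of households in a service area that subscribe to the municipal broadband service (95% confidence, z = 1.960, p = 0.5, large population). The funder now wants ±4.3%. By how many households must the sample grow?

At ±5.7%: n = 1.960² × 0.2500 / 0.057² ≈ 295.60 → 296.
At ±4.3%: n = 1.960² × 0.2500 / 0.043² ≈ 519.42 → 520.
Additional respondents: 520 − 296 = 224.

224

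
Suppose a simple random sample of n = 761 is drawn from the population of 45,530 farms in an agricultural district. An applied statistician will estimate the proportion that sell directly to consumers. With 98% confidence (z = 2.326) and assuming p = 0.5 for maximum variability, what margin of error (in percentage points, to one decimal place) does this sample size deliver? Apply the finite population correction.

Finite-population factor: (N−n)/(N−1) = (45530−761)/(45530−1) = 0.9833.
SE(p̂) = √[p(1−p)/n · (N−n)/(N−1)] = √[0.2500/761 × 0.9833] = 0.01797.
E = z × SE = 2.326 × 0.01797 = 0.04181 ≈ 4.2 percentage points.

4.2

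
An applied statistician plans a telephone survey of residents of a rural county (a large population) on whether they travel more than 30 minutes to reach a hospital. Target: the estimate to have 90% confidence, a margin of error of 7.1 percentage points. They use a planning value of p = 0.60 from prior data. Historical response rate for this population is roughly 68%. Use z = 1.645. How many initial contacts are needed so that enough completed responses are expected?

Completed interviews needed: n₀ = 1.645² × 0.2400 / 0.071² ≈ 128.83 → 129.
At a 68% response rate, contacts needed = 129 / 0.68 ≈ 189.71 → 190.

190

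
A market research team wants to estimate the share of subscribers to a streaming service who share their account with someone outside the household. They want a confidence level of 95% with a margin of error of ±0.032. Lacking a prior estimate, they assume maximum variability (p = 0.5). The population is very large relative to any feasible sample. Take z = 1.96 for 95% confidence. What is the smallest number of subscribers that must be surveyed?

938

With p = 0.5, p(1−p) = 0.25.
n = z²·p(1−p)/E² = 1.96² × 0.2500 / 0.032² = 3.8416 × 0.2500 / 0.001024 ≈ 937.89.
Rounding up gives n = 938.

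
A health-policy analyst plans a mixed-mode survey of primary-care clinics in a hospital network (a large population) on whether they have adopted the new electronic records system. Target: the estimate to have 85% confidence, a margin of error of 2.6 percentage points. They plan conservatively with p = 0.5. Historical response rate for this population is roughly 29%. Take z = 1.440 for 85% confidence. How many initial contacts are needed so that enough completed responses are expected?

Completed interviews needed: n₀ = 1.440² × 0.2500 / 0.026² ≈ 766.86 → 767.
At a 29% response rate, contacts needed = 767 / 0.29 ≈ 2644.83 → 2645.

2645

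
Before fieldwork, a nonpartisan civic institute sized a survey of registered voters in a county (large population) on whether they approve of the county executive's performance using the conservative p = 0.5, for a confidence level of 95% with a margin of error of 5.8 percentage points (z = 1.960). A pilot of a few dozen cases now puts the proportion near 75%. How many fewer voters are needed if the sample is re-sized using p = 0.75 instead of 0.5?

Conservative (p = 0.5): n = 1.960² × 0.25 / 0.058² ≈ 285.49 → 286.
Using p = 0.75: p(1−p) = 0.1875, so n = 1.960² × 0.1875 / 0.058² ≈ 214.12 → 215.
Reduction: 286 − 215 = 71.

71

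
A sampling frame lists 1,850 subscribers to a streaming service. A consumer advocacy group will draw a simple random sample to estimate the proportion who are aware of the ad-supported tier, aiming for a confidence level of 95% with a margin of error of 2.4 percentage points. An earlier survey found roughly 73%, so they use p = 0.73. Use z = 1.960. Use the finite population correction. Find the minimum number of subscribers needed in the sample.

769

Unadjusted: n₀ = 1.960² × 0.73 × 0.27 / 0.024² ≈ 1314.55, so n₀ = 1315.
Finite population correction with N = 1,850: n = n₀ / (1 + (n₀−1)/N) = 1315 / (1 + 1314/1850) = 1315 / 1.7103 ≈ 768.88.
Rounding up, n = 769.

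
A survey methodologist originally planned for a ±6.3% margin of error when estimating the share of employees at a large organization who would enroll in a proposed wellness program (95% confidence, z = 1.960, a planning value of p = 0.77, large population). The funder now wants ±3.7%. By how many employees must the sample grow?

325

At ±6.3%: n = 1.960² × 0.1771 / 0.063² ≈ 171.42 → 172.
At ±3.7%: n = 1.960² × 0.1771 / 0.037² ≈ 496.97 → 497.
Additional respondents: 497 − 172 = 325.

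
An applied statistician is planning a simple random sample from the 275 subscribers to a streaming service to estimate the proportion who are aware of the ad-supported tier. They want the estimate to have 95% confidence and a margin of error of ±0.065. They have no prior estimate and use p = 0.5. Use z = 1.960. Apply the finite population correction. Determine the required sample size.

125

Unadjusted: n₀ = 1.960² × 0.50 × 0.50 / 0.065² ≈ 227.31, so n₀ = 228.
Finite population correction with N = 275: n = n₀ / (1 + (n₀−1)/N) = 228 / (1 + 227/275) = 228 / 1.8255 ≈ 124.90.
Rounding up, n = 125.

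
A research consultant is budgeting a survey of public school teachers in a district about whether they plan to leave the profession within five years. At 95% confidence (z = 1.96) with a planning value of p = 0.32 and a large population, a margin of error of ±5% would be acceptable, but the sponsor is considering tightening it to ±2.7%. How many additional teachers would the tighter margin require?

812

At ±5%: n = 1.96² × 0.2176 / 0.050² ≈ 334.37 → 335.
At ±2.7%: n = 1.96² × 0.2176 / 0.027² ≈ 1146.68 → 1147.
Additional respondents: 1147 − 335 = 812.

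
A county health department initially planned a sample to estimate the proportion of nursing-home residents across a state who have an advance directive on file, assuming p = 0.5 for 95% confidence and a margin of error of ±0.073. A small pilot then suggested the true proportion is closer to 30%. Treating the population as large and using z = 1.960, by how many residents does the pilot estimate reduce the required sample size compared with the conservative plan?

29

Conservative (p = 0.5): n = 1.960² × 0.25 / 0.073² ≈ 180.22 → 181.
Using p = 0.30: p(1−p) = 0.2100, so n = 1.960² × 0.2100 / 0.073² ≈ 151.39 → 152.
Reduction: 181 − 152 = 29.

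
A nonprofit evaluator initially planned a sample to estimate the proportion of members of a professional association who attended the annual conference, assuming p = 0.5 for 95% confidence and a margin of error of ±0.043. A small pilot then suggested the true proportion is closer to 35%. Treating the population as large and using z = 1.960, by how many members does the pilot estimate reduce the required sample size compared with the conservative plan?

Conservative (p = 0.5): n = 1.960² × 0.25 / 0.043² ≈ 519.42 → 520.
Using p = 0.35: p(1−p) = 0.2275, so n = 1.960² × 0.2275 / 0.043² ≈ 472.67 → 473.
Reduction: 520 − 473 = 47.

47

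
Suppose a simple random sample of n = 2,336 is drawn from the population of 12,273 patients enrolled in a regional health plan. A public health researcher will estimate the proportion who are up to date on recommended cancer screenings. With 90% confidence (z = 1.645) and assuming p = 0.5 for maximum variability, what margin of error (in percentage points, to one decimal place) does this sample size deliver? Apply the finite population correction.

1.5

Finite-population factor: (N−n)/(N−1) = (12273−2336)/(12273−1) = 0.8097.
SE(p̂) = √[p(1−p)/n · (N−n)/(N−1)] = √[0.2500/2336 × 0.8097] = 0.00931.
E = z × SE = 1.645 × 0.00931 = 0.01531 ≈ 1.5 percentage points.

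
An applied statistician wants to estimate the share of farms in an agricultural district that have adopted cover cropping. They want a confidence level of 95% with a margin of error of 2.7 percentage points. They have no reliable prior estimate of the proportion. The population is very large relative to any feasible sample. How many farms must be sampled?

For 95% confidence, z = 1.96.
With no prior estimate, use p = 0.5, giving p(1−p) = 0.25.
n = z²·p(1−p)/E² = 1.96² × 0.2500 / 0.027² = 3.8416 × 0.2500 / 0.000729 ≈ 1317.42.
Rounding up gives n = 1318.

1318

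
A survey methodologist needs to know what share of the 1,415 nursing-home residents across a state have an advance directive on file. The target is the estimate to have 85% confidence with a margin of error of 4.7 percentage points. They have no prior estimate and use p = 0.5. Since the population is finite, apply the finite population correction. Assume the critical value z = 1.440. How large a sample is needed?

Unadjusted: n₀ = 1.440² × 0.50 × 0.50 / 0.047² ≈ 234.68, so n₀ = 235.
Finite population correction with N = 1,415: n = n₀ / (1 + (n₀−1)/N) = 235 / (1 + 234/1415) = 235 / 1.1654 ≈ 201.65.
Rounding up, n = 202.

202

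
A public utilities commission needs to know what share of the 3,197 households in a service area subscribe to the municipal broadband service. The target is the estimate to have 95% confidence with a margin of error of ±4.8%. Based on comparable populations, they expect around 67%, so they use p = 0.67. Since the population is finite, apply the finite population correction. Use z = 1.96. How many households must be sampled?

331

Unadjusted: n₀ = 1.96² × 0.67 × 0.33 / 0.048² ≈ 368.65, so n₀ = 369.
Finite population correction with N = 3,197: n = n₀ / (1 + (n₀−1)/N) = 369 / (1 + 368/3197) = 369 / 1.1151 ≈ 330.91.
Rounding up, n = 331.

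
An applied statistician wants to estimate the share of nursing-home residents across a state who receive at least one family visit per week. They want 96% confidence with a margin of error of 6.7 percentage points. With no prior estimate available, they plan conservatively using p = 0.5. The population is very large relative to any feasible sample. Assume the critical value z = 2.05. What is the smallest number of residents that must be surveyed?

235

With p = 0.5, p(1−p) = 0.25.
n = z²·p(1−p)/E² = 2.05² × 0.2500 / 0.067² = 4.2025 × 0.2500 / 0.004489 ≈ 234.04.
Rounding up gives n = 235.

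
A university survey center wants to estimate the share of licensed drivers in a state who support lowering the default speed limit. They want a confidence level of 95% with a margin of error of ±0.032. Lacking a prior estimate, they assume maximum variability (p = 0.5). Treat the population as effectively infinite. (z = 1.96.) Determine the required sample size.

With p = 0.5, p(1−p) = 0.25.
n = z²·p(1−p)/E² = 1.96² × 0.2500 / 0.032² = 3.8416 × 0.2500 / 0.001024 ≈ 937.89.
Rounding up gives n = 938.

938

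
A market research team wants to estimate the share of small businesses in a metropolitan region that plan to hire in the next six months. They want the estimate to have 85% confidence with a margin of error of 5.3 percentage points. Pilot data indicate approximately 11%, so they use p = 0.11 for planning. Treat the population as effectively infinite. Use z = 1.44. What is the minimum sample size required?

73

With p = 0.11, p(1−p) = 0.0979.
n = z²·p(1−p)/E² = 1.44² × 0.0979 / 0.053² = 2.0736 × 0.0979 / 0.002809 ≈ 72.27.
Rounding up gives n = 73.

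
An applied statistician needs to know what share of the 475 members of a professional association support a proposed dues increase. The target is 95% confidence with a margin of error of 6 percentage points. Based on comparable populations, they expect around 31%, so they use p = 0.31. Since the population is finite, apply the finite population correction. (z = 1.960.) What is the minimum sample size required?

Unadjusted: n₀ = 1.960² × 0.31 × 0.69 / 0.060² ≈ 228.26, so n₀ = 229.
Finite population correction with N = 475: n = n₀ / (1 + (n₀−1)/N) = 229 / (1 + 228/475) = 229 / 1.4800 ≈ 154.73.
Rounding up, n = 155.

155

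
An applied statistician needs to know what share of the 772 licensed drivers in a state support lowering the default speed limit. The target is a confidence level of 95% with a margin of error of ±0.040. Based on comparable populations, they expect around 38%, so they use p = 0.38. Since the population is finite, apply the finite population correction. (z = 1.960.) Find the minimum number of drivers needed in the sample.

327

Unadjusted: n₀ = 1.960² × 0.38 × 0.62 / 0.040² ≈ 565.68, so n₀ = 566.
Finite population correction with N = 772: n = n₀ / (1 + (n₀−1)/N) = 566 / (1 + 565/772) = 566 / 1.7319 ≈ 326.82.
Rounding up, n = 327.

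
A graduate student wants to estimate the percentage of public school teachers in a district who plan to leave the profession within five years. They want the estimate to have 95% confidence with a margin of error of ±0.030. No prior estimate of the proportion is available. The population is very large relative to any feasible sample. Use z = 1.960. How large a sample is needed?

1068

With no prior estimate, use p = 0.5, giving p(1−p) = 0.25.
n = z²·p(1−p)/E² = 1.960² × 0.2500 / 0.030² = 3.8416 × 0.2500 / 0.000900 ≈ 1067.11.
Rounding up gives n = 1068.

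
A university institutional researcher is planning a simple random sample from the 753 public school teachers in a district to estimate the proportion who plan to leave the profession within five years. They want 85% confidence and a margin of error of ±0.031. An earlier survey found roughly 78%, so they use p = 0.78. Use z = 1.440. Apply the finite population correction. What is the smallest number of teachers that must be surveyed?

Unadjusted: n₀ = 1.440² × 0.78 × 0.22 / 0.031² ≈ 370.27, so n₀ = 371.
Finite population correction with N = 753: n = n₀ / (1 + (n₀−1)/N) = 371 / (1 + 370/753) = 371 / 1.4914 ≈ 248.76.
Rounding up, n = 249.

249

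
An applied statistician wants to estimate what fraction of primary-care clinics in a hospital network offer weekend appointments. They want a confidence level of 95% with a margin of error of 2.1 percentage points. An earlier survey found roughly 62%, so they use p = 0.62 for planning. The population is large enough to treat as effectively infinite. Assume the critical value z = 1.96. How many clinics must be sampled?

2053

With p = 0.62, p(1−p) = 0.2356.
n = z²·p(1−p)/E² = 1.96² × 0.2356 / 0.021² = 3.8416 × 0.2356 / 0.000441 ≈ 2052.34.
Rounding up gives n = 2053.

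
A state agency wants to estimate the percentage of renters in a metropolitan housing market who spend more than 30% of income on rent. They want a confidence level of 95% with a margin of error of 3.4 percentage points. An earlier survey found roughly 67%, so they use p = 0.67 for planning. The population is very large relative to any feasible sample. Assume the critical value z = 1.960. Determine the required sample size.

735

With p = 0.67, p(1−p) = 0.2211.
n = z²·p(1−p)/E² = 1.960² × 0.2211 / 0.034² = 3.8416 × 0.2211 / 0.001156 ≈ 734.76.
Rounding up gives n = 735.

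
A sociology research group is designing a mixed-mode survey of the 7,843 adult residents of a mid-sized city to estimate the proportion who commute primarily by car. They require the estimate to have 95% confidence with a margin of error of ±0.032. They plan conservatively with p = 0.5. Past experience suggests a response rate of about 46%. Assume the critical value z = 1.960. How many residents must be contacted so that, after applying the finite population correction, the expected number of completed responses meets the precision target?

Completed interviews needed (unadjusted): n₀ = 1.960² × 0.2500 / 0.032² ≈ 937.89 → 938.
FPC for N = 7,843: n = 938 / (1 + 937/7843) = 938 / 1.1195 ≈ 837.90 → 838.
At a 46% response rate, contacts needed = 838 / 0.46 ≈ 1821.74 → 1822.

1822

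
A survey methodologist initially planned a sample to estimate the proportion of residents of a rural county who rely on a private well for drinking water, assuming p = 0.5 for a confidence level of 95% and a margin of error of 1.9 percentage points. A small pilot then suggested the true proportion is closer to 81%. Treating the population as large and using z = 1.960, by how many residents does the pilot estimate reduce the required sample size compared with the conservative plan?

1023

Conservative (p = 0.5): n = 1.960² × 0.25 / 0.019² ≈ 2660.39 → 2661.
Using p = 0.81: p(1−p) = 0.1539, so n = 1.960² × 0.1539 / 0.019² ≈ 1637.73 → 1638.
Reduction: 2661 − 1638 = 1023.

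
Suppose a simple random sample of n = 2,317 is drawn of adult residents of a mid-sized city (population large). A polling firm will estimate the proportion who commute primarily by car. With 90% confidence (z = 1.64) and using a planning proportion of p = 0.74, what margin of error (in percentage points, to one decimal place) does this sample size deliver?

SE(p̂) = √[p(1−p)/n] = √[0.1924/2317] = 0.00911.
E = z × SE = 1.64 × 0.00911 = 0.01494, or 1.5 percentage points.

1.5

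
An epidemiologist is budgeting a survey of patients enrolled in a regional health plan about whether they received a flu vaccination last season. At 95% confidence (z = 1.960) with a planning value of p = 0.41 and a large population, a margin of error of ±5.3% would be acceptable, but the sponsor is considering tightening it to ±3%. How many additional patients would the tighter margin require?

702

At ±5.3%: n = 1.960² × 0.2419 / 0.053² ≈ 330.82 → 331.
At ±3%: n = 1.960² × 0.2419 / 0.030² ≈ 1032.54 → 1033.
Additional respondents: 1033 − 331 = 702.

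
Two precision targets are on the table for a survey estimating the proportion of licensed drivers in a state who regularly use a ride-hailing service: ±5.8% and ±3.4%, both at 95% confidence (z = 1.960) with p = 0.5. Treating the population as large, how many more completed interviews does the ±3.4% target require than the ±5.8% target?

545

At ±5.8%: n = 1.960² × 0.2500 / 0.058² ≈ 285.49 → 286.
At ±3.4%: n = 1.960² × 0.2500 / 0.034² ≈ 830.80 → 831.
Additional respondents: 831 − 286 = 545.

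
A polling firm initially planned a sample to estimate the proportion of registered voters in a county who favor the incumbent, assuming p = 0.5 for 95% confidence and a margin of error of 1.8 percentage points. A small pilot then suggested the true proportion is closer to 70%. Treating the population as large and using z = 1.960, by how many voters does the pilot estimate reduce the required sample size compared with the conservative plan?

Conservative (p = 0.5): n = 1.960² × 0.25 / 0.018² ≈ 2964.20 → 2965.
Using p = 0.70: p(1−p) = 0.2100, so n = 1.960² × 0.2100 / 0.018² ≈ 2489.93 → 2490.
Reduction: 2965 − 2490 = 475.

475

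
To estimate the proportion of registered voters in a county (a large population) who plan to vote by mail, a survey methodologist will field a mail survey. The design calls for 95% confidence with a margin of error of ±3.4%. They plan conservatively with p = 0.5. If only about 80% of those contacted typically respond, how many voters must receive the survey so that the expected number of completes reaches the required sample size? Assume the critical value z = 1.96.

1039

Completed interviews needed: n₀ = 1.96² × 0.2500 / 0.034² ≈ 830.80 → 831.
At an 80% response rate, contacts needed = 831 / 0.80 ≈ 1038.75 → 1039.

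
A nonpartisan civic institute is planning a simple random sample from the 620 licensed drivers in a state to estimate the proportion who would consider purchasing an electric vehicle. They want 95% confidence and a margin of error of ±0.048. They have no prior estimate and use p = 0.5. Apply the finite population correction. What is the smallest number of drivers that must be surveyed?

250

For 95% confidence, z = 1.960.
Unadjusted: n₀ = 1.960² × 0.50 × 0.50 / 0.048² ≈ 416.84, so n₀ = 417.
Finite population correction with N = 620: n = n₀ / (1 + (n₀−1)/N) = 417 / (1 + 416/620) = 417 / 1.6710 ≈ 249.56.
Rounding up, n = 250.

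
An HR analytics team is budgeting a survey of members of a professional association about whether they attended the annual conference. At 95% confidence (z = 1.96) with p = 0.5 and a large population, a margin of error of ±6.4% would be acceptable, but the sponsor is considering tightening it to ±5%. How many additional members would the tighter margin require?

150

At ±6.4%: n = 1.96² × 0.2500 / 0.064² ≈ 234.47 → 235.
At ±5%: n = 1.96² × 0.2500 / 0.050² ≈ 384.16 → 385.
Additional respondents: 385 − 235 = 150.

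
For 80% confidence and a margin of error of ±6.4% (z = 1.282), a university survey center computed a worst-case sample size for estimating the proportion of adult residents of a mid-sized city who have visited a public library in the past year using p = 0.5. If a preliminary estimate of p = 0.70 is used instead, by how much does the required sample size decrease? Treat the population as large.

16

Conservative (p = 0.5): n = 1.282² × 0.25 / 0.064² ≈ 100.31 → 101.
Using p = 0.70: p(1−p) = 0.2100, so n = 1.282² × 0.2100 / 0.064² ≈ 84.26 → 85.
Reduction: 101 − 85 = 16.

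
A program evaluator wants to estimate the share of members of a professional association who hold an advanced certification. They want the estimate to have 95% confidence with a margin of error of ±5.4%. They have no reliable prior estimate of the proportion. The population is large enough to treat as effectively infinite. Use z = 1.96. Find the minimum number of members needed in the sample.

With no prior estimate, use p = 0.5, giving p(1−p) = 0.25.
n = z²·p(1−p)/E² = 1.96² × 0.2500 / 0.054² = 3.8416 × 0.2500 / 0.002916 ≈ 329.36.
Rounding up gives n = 330.

330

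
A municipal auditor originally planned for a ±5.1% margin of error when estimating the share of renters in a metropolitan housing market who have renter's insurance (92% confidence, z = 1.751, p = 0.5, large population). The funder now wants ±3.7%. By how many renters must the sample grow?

265

At ±5.1%: n = 1.751² × 0.2500 / 0.051² ≈ 294.69 → 295.
At ±3.7%: n = 1.751² × 0.2500 / 0.037² ≈ 559.90 → 560.
Additional respondents: 560 − 295 = 265.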